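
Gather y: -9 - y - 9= -y - 18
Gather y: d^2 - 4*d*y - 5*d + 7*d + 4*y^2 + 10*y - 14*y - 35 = d^2 + 2*d + 4*y^2 + y*(-4*d - 4) - 35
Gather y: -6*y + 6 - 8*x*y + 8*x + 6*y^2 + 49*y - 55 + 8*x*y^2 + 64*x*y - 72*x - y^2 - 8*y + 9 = -64*x + y^2*(8*x + 5) + y*(56*x + 35) - 40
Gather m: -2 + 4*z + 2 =4*z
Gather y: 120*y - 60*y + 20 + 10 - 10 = 60*y + 20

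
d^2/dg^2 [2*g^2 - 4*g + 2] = 4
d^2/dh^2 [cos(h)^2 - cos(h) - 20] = cos(h) - 2*cos(2*h)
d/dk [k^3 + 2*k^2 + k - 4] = 3*k^2 + 4*k + 1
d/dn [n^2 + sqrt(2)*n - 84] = 2*n + sqrt(2)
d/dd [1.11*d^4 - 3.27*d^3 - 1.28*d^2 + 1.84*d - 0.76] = 4.44*d^3 - 9.81*d^2 - 2.56*d + 1.84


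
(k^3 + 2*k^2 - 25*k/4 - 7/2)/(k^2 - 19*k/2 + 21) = (4*k^3 + 8*k^2 - 25*k - 14)/(2*(2*k^2 - 19*k + 42))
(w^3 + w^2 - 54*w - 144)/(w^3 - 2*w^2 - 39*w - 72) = (w + 6)/(w + 3)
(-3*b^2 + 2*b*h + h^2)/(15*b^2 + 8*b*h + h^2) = (-b + h)/(5*b + h)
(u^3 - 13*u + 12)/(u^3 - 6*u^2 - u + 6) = (u^2 + u - 12)/(u^2 - 5*u - 6)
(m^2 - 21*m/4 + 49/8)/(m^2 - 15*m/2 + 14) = (m - 7/4)/(m - 4)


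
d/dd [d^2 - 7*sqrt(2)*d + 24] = 2*d - 7*sqrt(2)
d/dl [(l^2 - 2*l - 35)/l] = 1 + 35/l^2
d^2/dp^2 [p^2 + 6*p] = 2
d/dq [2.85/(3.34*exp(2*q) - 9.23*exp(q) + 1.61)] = (26.3055 - 19.038*exp(q))*exp(q)/(3.34*exp(2*q) - 9.23*exp(q) + 1.61)^2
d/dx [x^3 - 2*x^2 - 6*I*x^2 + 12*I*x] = 3*x^2 - 4*x - 12*I*x + 12*I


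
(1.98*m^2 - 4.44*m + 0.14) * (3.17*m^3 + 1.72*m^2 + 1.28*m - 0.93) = 6.2766*m^5 - 10.6692*m^4 - 4.6586*m^3 - 7.2838*m^2 + 4.3084*m - 0.1302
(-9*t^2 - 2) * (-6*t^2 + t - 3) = 54*t^4 - 9*t^3 + 39*t^2 - 2*t + 6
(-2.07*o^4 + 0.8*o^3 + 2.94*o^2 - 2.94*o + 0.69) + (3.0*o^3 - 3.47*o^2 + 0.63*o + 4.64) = -2.07*o^4 + 3.8*o^3 - 0.53*o^2 - 2.31*o + 5.33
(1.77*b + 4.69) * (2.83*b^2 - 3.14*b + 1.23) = 5.0091*b^3 + 7.7149*b^2 - 12.5495*b + 5.7687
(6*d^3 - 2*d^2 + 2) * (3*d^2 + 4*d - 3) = 18*d^5 + 18*d^4 - 26*d^3 + 12*d^2 + 8*d - 6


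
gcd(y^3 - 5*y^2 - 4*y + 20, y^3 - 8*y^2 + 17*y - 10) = y^2 - 7*y + 10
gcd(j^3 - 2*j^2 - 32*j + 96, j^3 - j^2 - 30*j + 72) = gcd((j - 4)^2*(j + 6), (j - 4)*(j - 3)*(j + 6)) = j^2 + 2*j - 24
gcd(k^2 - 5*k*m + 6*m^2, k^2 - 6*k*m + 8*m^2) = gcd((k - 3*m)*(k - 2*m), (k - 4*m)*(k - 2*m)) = k - 2*m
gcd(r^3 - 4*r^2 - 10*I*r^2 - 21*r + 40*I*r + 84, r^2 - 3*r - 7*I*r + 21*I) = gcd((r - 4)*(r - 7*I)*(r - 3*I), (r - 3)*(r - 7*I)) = r - 7*I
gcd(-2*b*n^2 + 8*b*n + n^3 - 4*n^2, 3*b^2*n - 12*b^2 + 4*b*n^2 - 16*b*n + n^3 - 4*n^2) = n - 4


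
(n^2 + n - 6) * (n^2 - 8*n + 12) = n^4 - 7*n^3 - 2*n^2 + 60*n - 72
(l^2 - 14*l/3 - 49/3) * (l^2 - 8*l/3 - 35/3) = l^4 - 22*l^3/3 - 140*l^2/9 + 98*l + 1715/9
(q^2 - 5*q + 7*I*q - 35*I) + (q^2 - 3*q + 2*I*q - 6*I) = 2*q^2 - 8*q + 9*I*q - 41*I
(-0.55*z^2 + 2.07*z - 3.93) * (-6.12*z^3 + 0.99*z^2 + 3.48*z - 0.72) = 3.366*z^5 - 13.2129*z^4 + 24.1869*z^3 + 3.7089*z^2 - 15.1668*z + 2.8296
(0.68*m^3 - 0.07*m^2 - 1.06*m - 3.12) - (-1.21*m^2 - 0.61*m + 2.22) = 0.68*m^3 + 1.14*m^2 - 0.45*m - 5.34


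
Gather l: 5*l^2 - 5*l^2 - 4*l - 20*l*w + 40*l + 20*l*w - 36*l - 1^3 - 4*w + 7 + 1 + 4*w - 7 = 0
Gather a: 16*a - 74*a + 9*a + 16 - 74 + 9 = -49*a - 49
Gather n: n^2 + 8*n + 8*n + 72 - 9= n^2 + 16*n + 63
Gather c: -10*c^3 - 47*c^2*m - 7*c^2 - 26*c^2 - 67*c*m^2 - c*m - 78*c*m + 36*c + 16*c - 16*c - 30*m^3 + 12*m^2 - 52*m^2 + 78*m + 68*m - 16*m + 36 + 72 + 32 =-10*c^3 + c^2*(-47*m - 33) + c*(-67*m^2 - 79*m + 36) - 30*m^3 - 40*m^2 + 130*m + 140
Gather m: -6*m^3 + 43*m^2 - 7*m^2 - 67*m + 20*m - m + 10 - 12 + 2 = -6*m^3 + 36*m^2 - 48*m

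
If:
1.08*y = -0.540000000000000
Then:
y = -0.50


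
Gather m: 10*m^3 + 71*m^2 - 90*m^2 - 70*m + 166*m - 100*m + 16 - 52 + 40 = 10*m^3 - 19*m^2 - 4*m + 4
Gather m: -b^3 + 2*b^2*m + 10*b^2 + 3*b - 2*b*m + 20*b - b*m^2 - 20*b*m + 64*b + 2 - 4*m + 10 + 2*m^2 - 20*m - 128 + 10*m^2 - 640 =-b^3 + 10*b^2 + 87*b + m^2*(12 - b) + m*(2*b^2 - 22*b - 24) - 756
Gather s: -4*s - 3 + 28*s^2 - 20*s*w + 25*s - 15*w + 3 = 28*s^2 + s*(21 - 20*w) - 15*w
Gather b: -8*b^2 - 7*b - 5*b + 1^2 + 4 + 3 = -8*b^2 - 12*b + 8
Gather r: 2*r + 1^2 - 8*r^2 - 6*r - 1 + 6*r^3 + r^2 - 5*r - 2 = 6*r^3 - 7*r^2 - 9*r - 2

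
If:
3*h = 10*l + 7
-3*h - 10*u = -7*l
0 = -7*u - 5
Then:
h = 157/63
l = 1/21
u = -5/7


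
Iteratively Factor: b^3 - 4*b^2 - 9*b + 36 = (b - 3)*(b^2 - b - 12) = (b - 4)*(b - 3)*(b + 3)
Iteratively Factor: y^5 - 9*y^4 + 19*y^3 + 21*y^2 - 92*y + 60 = (y - 1)*(y^4 - 8*y^3 + 11*y^2 + 32*y - 60) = (y - 3)*(y - 1)*(y^3 - 5*y^2 - 4*y + 20) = (y - 5)*(y - 3)*(y - 1)*(y^2 - 4) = (y - 5)*(y - 3)*(y - 2)*(y - 1)*(y + 2)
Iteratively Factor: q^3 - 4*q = (q + 2)*(q^2 - 2*q) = (q - 2)*(q + 2)*(q)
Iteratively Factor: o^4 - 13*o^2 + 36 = (o + 2)*(o^3 - 2*o^2 - 9*o + 18) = (o - 3)*(o + 2)*(o^2 + o - 6) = (o - 3)*(o + 2)*(o + 3)*(o - 2)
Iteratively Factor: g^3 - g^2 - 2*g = (g)*(g^2 - g - 2) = g*(g + 1)*(g - 2)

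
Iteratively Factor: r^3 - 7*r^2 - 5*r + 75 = (r - 5)*(r^2 - 2*r - 15) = (r - 5)*(r + 3)*(r - 5)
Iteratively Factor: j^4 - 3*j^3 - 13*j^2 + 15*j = (j - 1)*(j^3 - 2*j^2 - 15*j) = j*(j - 1)*(j^2 - 2*j - 15) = j*(j - 5)*(j - 1)*(j + 3)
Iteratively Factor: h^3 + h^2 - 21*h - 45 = (h - 5)*(h^2 + 6*h + 9) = (h - 5)*(h + 3)*(h + 3)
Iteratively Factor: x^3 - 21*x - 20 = (x + 1)*(x^2 - x - 20) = (x + 1)*(x + 4)*(x - 5)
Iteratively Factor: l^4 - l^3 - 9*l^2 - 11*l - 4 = (l - 4)*(l^3 + 3*l^2 + 3*l + 1) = (l - 4)*(l + 1)*(l^2 + 2*l + 1) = (l - 4)*(l + 1)^2*(l + 1)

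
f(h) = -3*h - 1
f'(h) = -3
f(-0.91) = 1.73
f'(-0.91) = -3.00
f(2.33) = -7.99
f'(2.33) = -3.00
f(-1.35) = 3.05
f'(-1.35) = -3.00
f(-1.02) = 2.06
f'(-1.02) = -3.00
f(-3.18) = 8.54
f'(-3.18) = -3.00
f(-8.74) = 25.22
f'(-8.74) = -3.00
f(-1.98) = 4.94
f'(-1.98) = -3.00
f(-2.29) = 5.87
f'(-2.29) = -3.00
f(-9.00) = 26.00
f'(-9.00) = -3.00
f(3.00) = -10.00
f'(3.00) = -3.00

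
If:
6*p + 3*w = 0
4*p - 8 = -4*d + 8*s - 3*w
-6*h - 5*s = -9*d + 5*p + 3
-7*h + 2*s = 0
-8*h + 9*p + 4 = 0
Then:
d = -790/703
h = -274/703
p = -556/703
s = -959/703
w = 1112/703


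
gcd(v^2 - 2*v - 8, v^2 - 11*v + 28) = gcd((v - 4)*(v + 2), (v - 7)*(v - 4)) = v - 4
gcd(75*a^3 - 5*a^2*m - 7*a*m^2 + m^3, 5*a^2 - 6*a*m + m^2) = 5*a - m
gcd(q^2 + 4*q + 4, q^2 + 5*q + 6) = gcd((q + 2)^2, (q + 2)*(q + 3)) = q + 2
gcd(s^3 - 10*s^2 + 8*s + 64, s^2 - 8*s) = s - 8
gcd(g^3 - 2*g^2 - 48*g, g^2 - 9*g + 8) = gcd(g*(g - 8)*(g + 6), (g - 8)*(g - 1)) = g - 8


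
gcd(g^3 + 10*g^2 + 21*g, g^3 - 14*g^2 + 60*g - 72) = 1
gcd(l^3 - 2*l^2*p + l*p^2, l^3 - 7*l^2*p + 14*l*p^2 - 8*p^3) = -l + p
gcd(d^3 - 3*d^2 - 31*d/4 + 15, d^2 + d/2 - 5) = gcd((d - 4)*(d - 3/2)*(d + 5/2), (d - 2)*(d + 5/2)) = d + 5/2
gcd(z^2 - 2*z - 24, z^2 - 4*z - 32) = z + 4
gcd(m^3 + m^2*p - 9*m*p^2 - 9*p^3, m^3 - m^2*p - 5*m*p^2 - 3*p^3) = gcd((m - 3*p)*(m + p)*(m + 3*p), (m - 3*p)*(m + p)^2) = -m^2 + 2*m*p + 3*p^2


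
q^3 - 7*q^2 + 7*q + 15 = (q - 5)*(q - 3)*(q + 1)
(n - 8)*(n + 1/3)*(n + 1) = n^3 - 20*n^2/3 - 31*n/3 - 8/3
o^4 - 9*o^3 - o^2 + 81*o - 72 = (o - 8)*(o - 3)*(o - 1)*(o + 3)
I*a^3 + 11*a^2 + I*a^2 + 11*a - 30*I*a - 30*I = (a - 6*I)*(a - 5*I)*(I*a + I)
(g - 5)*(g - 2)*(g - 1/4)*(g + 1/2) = g^4 - 27*g^3/4 + 65*g^2/8 + 27*g/8 - 5/4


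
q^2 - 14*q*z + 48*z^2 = (q - 8*z)*(q - 6*z)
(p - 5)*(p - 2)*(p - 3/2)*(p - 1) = p^4 - 19*p^3/2 + 29*p^2 - 71*p/2 + 15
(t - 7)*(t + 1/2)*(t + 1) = t^3 - 11*t^2/2 - 10*t - 7/2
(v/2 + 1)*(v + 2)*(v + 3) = v^3/2 + 7*v^2/2 + 8*v + 6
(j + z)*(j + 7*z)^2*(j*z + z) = j^4*z + 15*j^3*z^2 + j^3*z + 63*j^2*z^3 + 15*j^2*z^2 + 49*j*z^4 + 63*j*z^3 + 49*z^4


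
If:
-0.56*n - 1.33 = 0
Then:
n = -2.38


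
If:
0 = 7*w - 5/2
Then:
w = 5/14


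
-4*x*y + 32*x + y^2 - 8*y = (-4*x + y)*(y - 8)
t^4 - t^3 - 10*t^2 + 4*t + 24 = (t - 3)*(t - 2)*(t + 2)^2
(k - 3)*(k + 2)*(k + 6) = k^3 + 5*k^2 - 12*k - 36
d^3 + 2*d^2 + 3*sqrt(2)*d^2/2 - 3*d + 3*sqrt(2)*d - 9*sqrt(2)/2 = (d - 1)*(d + 3)*(d + 3*sqrt(2)/2)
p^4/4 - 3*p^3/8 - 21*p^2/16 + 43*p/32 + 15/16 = (p/4 + 1/2)*(p - 5/2)*(p - 3/2)*(p + 1/2)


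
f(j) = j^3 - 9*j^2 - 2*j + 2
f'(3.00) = -29.00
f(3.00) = -58.00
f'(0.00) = -2.00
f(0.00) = 2.00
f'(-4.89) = 157.76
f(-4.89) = -320.36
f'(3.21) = -28.87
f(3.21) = -64.08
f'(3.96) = -26.24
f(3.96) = -84.96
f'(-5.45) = 185.21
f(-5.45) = -416.30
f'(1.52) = -22.43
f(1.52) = -18.32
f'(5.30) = -13.13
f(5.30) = -112.53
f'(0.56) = -11.14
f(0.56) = -1.77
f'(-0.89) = 16.40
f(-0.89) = -4.05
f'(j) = 3*j^2 - 18*j - 2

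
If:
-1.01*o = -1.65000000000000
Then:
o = 1.63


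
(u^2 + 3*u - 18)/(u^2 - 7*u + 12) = (u + 6)/(u - 4)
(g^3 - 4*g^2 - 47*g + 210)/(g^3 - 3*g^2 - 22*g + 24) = (g^2 + 2*g - 35)/(g^2 + 3*g - 4)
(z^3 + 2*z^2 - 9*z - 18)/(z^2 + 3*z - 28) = (z^3 + 2*z^2 - 9*z - 18)/(z^2 + 3*z - 28)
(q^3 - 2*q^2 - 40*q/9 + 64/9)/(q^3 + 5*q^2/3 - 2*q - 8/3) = (q - 8/3)/(q + 1)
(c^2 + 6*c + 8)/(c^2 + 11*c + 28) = (c + 2)/(c + 7)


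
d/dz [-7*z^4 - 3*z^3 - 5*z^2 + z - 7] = -28*z^3 - 9*z^2 - 10*z + 1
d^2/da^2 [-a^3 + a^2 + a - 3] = 2 - 6*a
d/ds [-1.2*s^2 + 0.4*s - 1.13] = 0.4 - 2.4*s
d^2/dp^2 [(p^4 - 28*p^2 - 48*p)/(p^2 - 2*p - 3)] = 2*(p^6 - 6*p^5 + 3*p^4 - 56*p^3 - 198*p^2 - 432*p + 36)/(p^6 - 6*p^5 + 3*p^4 + 28*p^3 - 9*p^2 - 54*p - 27)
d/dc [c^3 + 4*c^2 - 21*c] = 3*c^2 + 8*c - 21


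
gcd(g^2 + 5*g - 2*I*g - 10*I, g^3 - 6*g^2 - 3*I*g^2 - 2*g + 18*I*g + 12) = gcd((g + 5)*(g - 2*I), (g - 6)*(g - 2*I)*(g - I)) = g - 2*I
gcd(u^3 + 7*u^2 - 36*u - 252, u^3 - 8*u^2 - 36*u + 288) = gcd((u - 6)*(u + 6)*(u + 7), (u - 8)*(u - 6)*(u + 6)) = u^2 - 36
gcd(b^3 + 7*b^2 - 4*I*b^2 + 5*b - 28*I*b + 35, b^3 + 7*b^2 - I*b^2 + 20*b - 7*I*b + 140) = b^2 + b*(7 - 5*I) - 35*I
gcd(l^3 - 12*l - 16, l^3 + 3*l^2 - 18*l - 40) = l^2 - 2*l - 8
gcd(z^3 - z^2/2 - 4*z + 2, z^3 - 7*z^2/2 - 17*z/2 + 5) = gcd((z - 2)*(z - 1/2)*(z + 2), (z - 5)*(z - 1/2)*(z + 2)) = z^2 + 3*z/2 - 1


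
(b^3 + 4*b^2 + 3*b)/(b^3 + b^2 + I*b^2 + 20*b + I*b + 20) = b*(b + 3)/(b^2 + I*b + 20)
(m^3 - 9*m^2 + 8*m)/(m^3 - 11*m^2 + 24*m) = (m - 1)/(m - 3)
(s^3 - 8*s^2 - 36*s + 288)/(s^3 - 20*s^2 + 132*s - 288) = (s + 6)/(s - 6)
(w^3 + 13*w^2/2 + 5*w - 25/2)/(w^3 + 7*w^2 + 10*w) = (2*w^2 + 3*w - 5)/(2*w*(w + 2))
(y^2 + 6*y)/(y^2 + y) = (y + 6)/(y + 1)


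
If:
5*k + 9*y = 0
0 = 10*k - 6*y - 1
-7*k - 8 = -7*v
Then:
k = 3/40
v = 341/280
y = -1/24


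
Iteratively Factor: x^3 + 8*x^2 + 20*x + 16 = (x + 2)*(x^2 + 6*x + 8) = (x + 2)^2*(x + 4)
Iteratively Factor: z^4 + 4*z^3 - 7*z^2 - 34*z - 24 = (z + 1)*(z^3 + 3*z^2 - 10*z - 24) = (z + 1)*(z + 2)*(z^2 + z - 12) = (z + 1)*(z + 2)*(z + 4)*(z - 3)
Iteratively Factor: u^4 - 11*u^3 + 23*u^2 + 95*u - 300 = (u - 5)*(u^3 - 6*u^2 - 7*u + 60) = (u - 5)*(u + 3)*(u^2 - 9*u + 20) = (u - 5)^2*(u + 3)*(u - 4)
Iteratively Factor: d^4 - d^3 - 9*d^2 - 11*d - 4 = (d + 1)*(d^3 - 2*d^2 - 7*d - 4) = (d - 4)*(d + 1)*(d^2 + 2*d + 1) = (d - 4)*(d + 1)^2*(d + 1)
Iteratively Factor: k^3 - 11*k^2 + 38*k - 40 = (k - 5)*(k^2 - 6*k + 8) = (k - 5)*(k - 4)*(k - 2)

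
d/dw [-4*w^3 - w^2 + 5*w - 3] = -12*w^2 - 2*w + 5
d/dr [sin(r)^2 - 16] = sin(2*r)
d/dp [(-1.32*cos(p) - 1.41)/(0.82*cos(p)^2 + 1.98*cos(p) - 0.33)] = (1.0824*sin(p)^2 - 2.3124*cos(p) - 4.3098)*sin(p)/(0.82*cos(p)^2 + 1.98*cos(p) - 0.33)^2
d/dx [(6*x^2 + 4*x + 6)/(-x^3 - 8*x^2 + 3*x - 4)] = 2*(3*x^4 + 4*x^3 + 34*x^2 + 24*x - 17)/(x^6 + 16*x^5 + 58*x^4 - 40*x^3 + 73*x^2 - 24*x + 16)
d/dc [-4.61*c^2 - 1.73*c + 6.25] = -9.22*c - 1.73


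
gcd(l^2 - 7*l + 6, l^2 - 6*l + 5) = l - 1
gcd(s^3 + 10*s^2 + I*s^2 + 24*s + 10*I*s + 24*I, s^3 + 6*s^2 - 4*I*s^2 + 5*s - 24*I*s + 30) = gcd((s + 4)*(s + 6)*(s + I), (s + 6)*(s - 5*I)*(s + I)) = s^2 + s*(6 + I) + 6*I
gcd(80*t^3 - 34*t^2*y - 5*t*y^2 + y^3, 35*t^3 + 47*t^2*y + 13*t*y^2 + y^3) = 5*t + y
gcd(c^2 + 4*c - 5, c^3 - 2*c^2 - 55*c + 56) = c - 1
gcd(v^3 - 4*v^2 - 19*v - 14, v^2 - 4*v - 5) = v + 1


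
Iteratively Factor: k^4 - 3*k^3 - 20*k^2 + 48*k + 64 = (k - 4)*(k^3 + k^2 - 16*k - 16) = (k - 4)*(k + 1)*(k^2 - 16) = (k - 4)^2*(k + 1)*(k + 4)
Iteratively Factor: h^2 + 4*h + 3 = (h + 3)*(h + 1)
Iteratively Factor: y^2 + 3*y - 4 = (y + 4)*(y - 1)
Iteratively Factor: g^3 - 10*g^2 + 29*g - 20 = (g - 5)*(g^2 - 5*g + 4) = (g - 5)*(g - 1)*(g - 4)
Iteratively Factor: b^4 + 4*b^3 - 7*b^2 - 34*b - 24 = (b - 3)*(b^3 + 7*b^2 + 14*b + 8) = (b - 3)*(b + 1)*(b^2 + 6*b + 8) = (b - 3)*(b + 1)*(b + 4)*(b + 2)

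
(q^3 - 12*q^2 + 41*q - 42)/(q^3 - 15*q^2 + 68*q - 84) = (q - 3)/(q - 6)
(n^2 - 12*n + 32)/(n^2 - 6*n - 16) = (n - 4)/(n + 2)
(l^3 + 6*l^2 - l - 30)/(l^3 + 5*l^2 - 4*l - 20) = (l + 3)/(l + 2)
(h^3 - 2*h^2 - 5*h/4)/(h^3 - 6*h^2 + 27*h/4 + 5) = h/(h - 4)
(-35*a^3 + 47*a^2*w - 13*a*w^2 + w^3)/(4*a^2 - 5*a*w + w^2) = (35*a^2 - 12*a*w + w^2)/(-4*a + w)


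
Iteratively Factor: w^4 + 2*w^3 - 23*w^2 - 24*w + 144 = (w - 3)*(w^3 + 5*w^2 - 8*w - 48) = (w - 3)^2*(w^2 + 8*w + 16) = (w - 3)^2*(w + 4)*(w + 4)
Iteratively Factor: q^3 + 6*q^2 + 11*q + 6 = (q + 2)*(q^2 + 4*q + 3) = (q + 2)*(q + 3)*(q + 1)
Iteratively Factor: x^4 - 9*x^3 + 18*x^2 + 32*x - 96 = (x - 4)*(x^3 - 5*x^2 - 2*x + 24) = (x - 4)*(x - 3)*(x^2 - 2*x - 8) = (x - 4)^2*(x - 3)*(x + 2)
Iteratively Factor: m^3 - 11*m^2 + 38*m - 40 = (m - 2)*(m^2 - 9*m + 20) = (m - 4)*(m - 2)*(m - 5)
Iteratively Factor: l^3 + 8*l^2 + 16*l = (l + 4)*(l^2 + 4*l) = l*(l + 4)*(l + 4)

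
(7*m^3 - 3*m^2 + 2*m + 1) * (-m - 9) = -7*m^4 - 60*m^3 + 25*m^2 - 19*m - 9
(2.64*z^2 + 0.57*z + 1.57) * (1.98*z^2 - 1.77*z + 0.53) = 5.2272*z^4 - 3.5442*z^3 + 3.4989*z^2 - 2.4768*z + 0.8321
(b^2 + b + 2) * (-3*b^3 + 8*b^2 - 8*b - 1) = -3*b^5 + 5*b^4 - 6*b^3 + 7*b^2 - 17*b - 2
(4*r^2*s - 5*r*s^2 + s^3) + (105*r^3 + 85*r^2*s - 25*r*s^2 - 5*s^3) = 105*r^3 + 89*r^2*s - 30*r*s^2 - 4*s^3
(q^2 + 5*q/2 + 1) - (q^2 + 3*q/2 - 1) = q + 2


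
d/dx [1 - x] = -1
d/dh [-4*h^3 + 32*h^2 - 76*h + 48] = -12*h^2 + 64*h - 76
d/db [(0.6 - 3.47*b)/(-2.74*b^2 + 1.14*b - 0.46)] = (-9.5078*b^2 + 3.288*b + 0.9122)/(7.5076*b^4 - 6.2472*b^3 + 3.8204*b^2 - 1.0488*b + 0.2116)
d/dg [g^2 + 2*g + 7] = 2*g + 2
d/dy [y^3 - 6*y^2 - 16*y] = 3*y^2 - 12*y - 16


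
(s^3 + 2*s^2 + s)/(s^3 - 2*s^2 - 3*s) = (s + 1)/(s - 3)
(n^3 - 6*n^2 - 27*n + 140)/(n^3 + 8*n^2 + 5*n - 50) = (n^2 - 11*n + 28)/(n^2 + 3*n - 10)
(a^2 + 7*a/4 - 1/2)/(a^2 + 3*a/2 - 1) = (4*a - 1)/(2*(2*a - 1))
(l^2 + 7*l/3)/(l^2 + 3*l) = (l + 7/3)/(l + 3)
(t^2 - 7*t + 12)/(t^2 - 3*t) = (t - 4)/t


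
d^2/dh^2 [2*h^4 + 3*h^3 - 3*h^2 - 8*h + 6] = 24*h^2 + 18*h - 6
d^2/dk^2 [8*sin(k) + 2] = -8*sin(k)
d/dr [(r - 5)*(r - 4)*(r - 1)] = 3*r^2 - 20*r + 29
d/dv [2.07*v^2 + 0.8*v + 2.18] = 4.14*v + 0.8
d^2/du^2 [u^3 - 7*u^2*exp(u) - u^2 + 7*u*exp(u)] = -7*u^2*exp(u) - 21*u*exp(u) + 6*u - 2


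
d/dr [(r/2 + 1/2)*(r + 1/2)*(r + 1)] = (r + 1)*(3*r + 2)/2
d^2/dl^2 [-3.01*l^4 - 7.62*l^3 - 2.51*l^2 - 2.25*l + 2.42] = -36.12*l^2 - 45.72*l - 5.02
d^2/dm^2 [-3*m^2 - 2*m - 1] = -6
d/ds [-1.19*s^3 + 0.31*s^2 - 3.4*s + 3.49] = -3.57*s^2 + 0.62*s - 3.4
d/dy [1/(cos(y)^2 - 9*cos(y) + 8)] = (2*cos(y) - 9)*sin(y)/(cos(y)^2 - 9*cos(y) + 8)^2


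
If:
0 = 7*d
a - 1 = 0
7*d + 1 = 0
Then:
No Solution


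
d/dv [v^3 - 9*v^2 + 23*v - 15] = 3*v^2 - 18*v + 23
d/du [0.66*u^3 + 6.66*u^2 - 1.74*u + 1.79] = 1.98*u^2 + 13.32*u - 1.74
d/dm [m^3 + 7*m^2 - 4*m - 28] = 3*m^2 + 14*m - 4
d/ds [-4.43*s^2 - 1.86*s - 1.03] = -8.86*s - 1.86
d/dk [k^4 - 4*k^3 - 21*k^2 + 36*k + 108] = 4*k^3 - 12*k^2 - 42*k + 36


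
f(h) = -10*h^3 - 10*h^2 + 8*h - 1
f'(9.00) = -2602.00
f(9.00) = -8029.00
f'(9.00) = -2602.00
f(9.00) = -8029.00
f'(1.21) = -60.12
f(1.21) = -23.68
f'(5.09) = -871.04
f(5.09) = -1538.08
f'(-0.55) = 9.92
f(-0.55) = -6.76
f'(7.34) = -1755.07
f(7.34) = -4435.51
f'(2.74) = -272.03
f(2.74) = -259.86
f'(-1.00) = -2.00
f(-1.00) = -9.00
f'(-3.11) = -219.96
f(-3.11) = 178.20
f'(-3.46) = -281.95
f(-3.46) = 265.82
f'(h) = -30*h^2 - 20*h + 8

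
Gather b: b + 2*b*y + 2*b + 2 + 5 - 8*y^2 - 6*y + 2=b*(2*y + 3) - 8*y^2 - 6*y + 9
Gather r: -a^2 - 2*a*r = -a^2 - 2*a*r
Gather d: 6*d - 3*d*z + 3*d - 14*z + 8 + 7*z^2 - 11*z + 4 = d*(9 - 3*z) + 7*z^2 - 25*z + 12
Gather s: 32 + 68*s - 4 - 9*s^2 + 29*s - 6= -9*s^2 + 97*s + 22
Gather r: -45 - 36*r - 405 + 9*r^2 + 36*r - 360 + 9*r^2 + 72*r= 18*r^2 + 72*r - 810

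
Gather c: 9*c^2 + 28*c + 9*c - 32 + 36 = 9*c^2 + 37*c + 4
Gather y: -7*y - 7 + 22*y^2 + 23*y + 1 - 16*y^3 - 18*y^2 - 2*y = -16*y^3 + 4*y^2 + 14*y - 6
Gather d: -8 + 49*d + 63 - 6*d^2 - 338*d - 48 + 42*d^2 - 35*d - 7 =36*d^2 - 324*d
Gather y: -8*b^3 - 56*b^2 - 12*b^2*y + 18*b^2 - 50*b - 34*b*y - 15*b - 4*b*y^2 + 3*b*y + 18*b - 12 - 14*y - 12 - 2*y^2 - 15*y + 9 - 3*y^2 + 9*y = -8*b^3 - 38*b^2 - 47*b + y^2*(-4*b - 5) + y*(-12*b^2 - 31*b - 20) - 15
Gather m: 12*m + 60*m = 72*m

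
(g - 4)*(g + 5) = g^2 + g - 20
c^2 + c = c*(c + 1)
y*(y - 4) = y^2 - 4*y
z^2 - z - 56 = (z - 8)*(z + 7)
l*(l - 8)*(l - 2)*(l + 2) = l^4 - 8*l^3 - 4*l^2 + 32*l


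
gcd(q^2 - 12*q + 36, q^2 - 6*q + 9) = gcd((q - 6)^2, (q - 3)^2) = 1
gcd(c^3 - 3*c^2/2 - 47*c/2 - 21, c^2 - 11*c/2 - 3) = c - 6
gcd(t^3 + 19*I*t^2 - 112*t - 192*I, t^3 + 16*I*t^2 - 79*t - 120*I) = t^2 + 11*I*t - 24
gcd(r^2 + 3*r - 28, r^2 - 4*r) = r - 4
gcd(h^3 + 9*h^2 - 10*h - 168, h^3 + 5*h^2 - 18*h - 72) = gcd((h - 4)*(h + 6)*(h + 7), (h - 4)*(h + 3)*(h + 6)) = h^2 + 2*h - 24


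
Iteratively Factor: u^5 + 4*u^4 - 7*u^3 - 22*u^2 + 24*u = (u + 3)*(u^4 + u^3 - 10*u^2 + 8*u) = u*(u + 3)*(u^3 + u^2 - 10*u + 8) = u*(u + 3)*(u + 4)*(u^2 - 3*u + 2) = u*(u - 1)*(u + 3)*(u + 4)*(u - 2)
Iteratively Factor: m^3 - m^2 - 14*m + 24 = (m - 3)*(m^2 + 2*m - 8) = (m - 3)*(m - 2)*(m + 4)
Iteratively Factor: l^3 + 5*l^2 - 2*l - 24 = (l + 3)*(l^2 + 2*l - 8) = (l + 3)*(l + 4)*(l - 2)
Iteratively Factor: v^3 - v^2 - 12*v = (v + 3)*(v^2 - 4*v) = v*(v + 3)*(v - 4)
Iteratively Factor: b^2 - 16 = (b - 4)*(b + 4)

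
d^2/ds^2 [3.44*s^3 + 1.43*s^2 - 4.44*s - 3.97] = 20.64*s + 2.86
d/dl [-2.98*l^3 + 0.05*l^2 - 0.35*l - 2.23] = -8.94*l^2 + 0.1*l - 0.35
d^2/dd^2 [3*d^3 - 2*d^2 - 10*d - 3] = 18*d - 4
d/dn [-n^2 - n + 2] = -2*n - 1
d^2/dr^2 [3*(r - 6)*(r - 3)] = 6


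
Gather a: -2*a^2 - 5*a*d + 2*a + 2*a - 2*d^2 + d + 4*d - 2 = -2*a^2 + a*(4 - 5*d) - 2*d^2 + 5*d - 2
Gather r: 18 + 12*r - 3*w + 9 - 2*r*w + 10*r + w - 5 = r*(22 - 2*w) - 2*w + 22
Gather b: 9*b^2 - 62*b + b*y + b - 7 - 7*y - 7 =9*b^2 + b*(y - 61) - 7*y - 14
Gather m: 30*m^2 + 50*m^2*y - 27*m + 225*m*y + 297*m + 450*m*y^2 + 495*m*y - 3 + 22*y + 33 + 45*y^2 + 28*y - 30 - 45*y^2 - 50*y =m^2*(50*y + 30) + m*(450*y^2 + 720*y + 270)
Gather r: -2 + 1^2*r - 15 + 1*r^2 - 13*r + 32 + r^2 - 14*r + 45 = 2*r^2 - 26*r + 60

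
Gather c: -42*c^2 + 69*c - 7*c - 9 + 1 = -42*c^2 + 62*c - 8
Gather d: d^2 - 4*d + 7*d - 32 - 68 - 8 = d^2 + 3*d - 108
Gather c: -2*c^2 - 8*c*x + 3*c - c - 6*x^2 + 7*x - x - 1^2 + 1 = -2*c^2 + c*(2 - 8*x) - 6*x^2 + 6*x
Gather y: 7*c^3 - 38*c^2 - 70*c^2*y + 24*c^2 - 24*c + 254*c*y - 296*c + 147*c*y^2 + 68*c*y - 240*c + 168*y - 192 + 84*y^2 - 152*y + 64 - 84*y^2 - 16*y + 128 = 7*c^3 - 14*c^2 + 147*c*y^2 - 560*c + y*(-70*c^2 + 322*c)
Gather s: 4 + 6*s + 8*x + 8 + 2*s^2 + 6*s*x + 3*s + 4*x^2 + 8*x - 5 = 2*s^2 + s*(6*x + 9) + 4*x^2 + 16*x + 7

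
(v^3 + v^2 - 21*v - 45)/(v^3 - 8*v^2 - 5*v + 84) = (v^2 - 2*v - 15)/(v^2 - 11*v + 28)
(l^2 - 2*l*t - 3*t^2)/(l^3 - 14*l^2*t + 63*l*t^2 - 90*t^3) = (l + t)/(l^2 - 11*l*t + 30*t^2)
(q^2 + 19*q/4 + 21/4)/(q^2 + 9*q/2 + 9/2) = (4*q + 7)/(2*(2*q + 3))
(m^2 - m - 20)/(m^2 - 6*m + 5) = (m + 4)/(m - 1)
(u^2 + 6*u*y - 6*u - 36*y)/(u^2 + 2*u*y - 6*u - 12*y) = (u + 6*y)/(u + 2*y)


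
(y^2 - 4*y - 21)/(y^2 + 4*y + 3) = (y - 7)/(y + 1)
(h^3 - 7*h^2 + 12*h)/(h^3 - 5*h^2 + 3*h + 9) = h*(h - 4)/(h^2 - 2*h - 3)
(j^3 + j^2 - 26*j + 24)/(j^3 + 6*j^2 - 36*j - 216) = (j^2 - 5*j + 4)/(j^2 - 36)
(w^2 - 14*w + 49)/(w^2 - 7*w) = (w - 7)/w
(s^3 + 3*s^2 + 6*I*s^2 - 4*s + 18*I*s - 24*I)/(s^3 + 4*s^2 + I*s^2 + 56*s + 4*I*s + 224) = (s^2 + s*(-1 + 6*I) - 6*I)/(s^2 + I*s + 56)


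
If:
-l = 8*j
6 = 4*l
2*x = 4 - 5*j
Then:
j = -3/16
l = 3/2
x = 79/32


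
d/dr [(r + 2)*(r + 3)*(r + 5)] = 3*r^2 + 20*r + 31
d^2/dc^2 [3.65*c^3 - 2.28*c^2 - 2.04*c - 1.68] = 21.9*c - 4.56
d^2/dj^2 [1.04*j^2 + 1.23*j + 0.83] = 2.08000000000000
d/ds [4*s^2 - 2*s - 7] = 8*s - 2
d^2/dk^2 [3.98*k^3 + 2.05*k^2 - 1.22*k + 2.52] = 23.88*k + 4.1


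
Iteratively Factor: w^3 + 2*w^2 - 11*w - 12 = (w + 4)*(w^2 - 2*w - 3) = (w - 3)*(w + 4)*(w + 1)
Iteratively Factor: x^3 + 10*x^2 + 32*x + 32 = (x + 4)*(x^2 + 6*x + 8) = (x + 4)^2*(x + 2)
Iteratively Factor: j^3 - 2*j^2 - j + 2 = (j + 1)*(j^2 - 3*j + 2) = (j - 1)*(j + 1)*(j - 2)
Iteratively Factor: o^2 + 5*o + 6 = (o + 2)*(o + 3)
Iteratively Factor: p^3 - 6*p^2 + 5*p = (p)*(p^2 - 6*p + 5) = p*(p - 5)*(p - 1)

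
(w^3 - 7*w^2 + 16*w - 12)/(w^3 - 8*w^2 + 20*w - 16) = (w - 3)/(w - 4)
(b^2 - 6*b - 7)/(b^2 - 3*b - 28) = (b + 1)/(b + 4)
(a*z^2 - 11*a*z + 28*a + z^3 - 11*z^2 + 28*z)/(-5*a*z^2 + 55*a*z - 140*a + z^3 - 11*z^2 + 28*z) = (a + z)/(-5*a + z)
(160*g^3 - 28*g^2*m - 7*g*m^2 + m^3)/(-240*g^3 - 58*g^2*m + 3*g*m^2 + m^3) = (-4*g + m)/(6*g + m)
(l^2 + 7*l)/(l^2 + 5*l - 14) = l/(l - 2)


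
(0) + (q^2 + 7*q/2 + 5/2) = q^2 + 7*q/2 + 5/2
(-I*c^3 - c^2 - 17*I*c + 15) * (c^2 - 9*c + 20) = -I*c^5 - c^4 + 9*I*c^4 + 9*c^3 - 37*I*c^3 - 5*c^2 + 153*I*c^2 - 135*c - 340*I*c + 300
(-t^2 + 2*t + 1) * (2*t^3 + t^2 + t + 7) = -2*t^5 + 3*t^4 + 3*t^3 - 4*t^2 + 15*t + 7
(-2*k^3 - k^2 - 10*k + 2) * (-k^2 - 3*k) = 2*k^5 + 7*k^4 + 13*k^3 + 28*k^2 - 6*k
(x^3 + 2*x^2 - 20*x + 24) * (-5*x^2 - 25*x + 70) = -5*x^5 - 35*x^4 + 120*x^3 + 520*x^2 - 2000*x + 1680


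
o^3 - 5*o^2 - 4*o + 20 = (o - 5)*(o - 2)*(o + 2)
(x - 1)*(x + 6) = x^2 + 5*x - 6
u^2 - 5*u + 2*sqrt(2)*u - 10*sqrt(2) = (u - 5)*(u + 2*sqrt(2))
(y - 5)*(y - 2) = y^2 - 7*y + 10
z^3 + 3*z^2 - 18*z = z*(z - 3)*(z + 6)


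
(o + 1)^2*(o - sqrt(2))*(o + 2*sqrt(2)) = o^4 + sqrt(2)*o^3 + 2*o^3 - 3*o^2 + 2*sqrt(2)*o^2 - 8*o + sqrt(2)*o - 4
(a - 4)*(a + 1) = a^2 - 3*a - 4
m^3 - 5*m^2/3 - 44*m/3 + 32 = (m - 3)*(m - 8/3)*(m + 4)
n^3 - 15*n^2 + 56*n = n*(n - 8)*(n - 7)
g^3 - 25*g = g*(g - 5)*(g + 5)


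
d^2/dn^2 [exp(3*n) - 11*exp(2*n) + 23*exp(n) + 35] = (9*exp(2*n) - 44*exp(n) + 23)*exp(n)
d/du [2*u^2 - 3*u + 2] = 4*u - 3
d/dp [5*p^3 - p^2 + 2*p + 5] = 15*p^2 - 2*p + 2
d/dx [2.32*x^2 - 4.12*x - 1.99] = 4.64*x - 4.12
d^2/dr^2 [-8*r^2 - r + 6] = -16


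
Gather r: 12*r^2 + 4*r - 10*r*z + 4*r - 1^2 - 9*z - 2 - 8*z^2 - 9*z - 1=12*r^2 + r*(8 - 10*z) - 8*z^2 - 18*z - 4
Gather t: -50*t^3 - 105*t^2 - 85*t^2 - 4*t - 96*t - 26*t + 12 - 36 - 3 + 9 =-50*t^3 - 190*t^2 - 126*t - 18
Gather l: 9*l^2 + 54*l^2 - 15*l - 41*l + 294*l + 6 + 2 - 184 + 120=63*l^2 + 238*l - 56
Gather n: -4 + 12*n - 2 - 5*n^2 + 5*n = -5*n^2 + 17*n - 6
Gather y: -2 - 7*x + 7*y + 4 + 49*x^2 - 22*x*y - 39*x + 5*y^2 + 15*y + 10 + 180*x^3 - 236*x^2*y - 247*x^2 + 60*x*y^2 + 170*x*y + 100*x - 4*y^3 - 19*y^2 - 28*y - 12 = 180*x^3 - 198*x^2 + 54*x - 4*y^3 + y^2*(60*x - 14) + y*(-236*x^2 + 148*x - 6)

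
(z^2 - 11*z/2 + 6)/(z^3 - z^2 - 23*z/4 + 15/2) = 2*(z - 4)/(2*z^2 + z - 10)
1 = 1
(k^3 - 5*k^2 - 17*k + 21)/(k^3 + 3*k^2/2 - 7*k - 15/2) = 2*(k^2 - 8*k + 7)/(2*k^2 - 3*k - 5)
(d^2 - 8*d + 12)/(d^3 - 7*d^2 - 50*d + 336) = (d - 2)/(d^2 - d - 56)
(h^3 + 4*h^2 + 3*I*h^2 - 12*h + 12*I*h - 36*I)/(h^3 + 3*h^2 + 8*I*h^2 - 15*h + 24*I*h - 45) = (h^2 + 4*h - 12)/(h^2 + h*(3 + 5*I) + 15*I)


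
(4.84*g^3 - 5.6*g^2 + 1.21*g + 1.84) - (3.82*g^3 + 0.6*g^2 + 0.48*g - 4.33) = 1.02*g^3 - 6.2*g^2 + 0.73*g + 6.17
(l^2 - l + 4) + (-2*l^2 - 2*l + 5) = -l^2 - 3*l + 9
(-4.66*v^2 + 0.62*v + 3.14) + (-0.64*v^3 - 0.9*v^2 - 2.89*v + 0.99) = -0.64*v^3 - 5.56*v^2 - 2.27*v + 4.13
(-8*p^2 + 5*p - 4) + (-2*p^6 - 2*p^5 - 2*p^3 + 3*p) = -2*p^6 - 2*p^5 - 2*p^3 - 8*p^2 + 8*p - 4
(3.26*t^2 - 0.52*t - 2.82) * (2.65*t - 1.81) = 8.639*t^3 - 7.2786*t^2 - 6.5318*t + 5.1042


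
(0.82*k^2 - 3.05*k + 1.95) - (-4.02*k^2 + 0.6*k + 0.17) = 4.84*k^2 - 3.65*k + 1.78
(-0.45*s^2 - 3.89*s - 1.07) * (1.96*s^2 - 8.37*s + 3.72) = -0.882*s^4 - 3.8579*s^3 + 28.7881*s^2 - 5.5149*s - 3.9804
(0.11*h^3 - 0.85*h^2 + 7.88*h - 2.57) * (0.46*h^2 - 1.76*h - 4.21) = 0.0506*h^5 - 0.5846*h^4 + 4.6577*h^3 - 11.4725*h^2 - 28.6516*h + 10.8197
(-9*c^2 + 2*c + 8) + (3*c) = -9*c^2 + 5*c + 8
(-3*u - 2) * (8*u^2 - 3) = -24*u^3 - 16*u^2 + 9*u + 6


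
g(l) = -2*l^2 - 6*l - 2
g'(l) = -4*l - 6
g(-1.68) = 2.44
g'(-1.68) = 0.72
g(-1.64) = 2.46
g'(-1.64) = 0.56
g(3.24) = -42.44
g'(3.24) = -18.96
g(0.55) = -5.90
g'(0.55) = -8.20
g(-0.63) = 0.99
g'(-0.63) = -3.48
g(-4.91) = -20.76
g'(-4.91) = 13.64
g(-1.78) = 2.34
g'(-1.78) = 1.12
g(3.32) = -43.96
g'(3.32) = -19.28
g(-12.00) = -218.00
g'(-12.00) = 42.00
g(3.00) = -38.00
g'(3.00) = -18.00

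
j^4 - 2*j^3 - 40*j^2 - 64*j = j*(j - 8)*(j + 2)*(j + 4)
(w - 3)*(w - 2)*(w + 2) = w^3 - 3*w^2 - 4*w + 12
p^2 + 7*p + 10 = (p + 2)*(p + 5)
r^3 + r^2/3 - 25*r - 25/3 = (r - 5)*(r + 1/3)*(r + 5)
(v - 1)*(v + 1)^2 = v^3 + v^2 - v - 1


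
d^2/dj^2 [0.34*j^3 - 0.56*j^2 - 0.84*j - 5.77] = 2.04*j - 1.12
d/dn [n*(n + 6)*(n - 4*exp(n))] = -4*n^2*exp(n) + 3*n^2 - 32*n*exp(n) + 12*n - 24*exp(n)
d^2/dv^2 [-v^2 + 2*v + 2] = -2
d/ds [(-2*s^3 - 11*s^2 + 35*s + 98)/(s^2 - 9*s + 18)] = 2*(-s^4 + 18*s^3 - 22*s^2 - 296*s + 756)/(s^4 - 18*s^3 + 117*s^2 - 324*s + 324)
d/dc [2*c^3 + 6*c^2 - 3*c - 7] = 6*c^2 + 12*c - 3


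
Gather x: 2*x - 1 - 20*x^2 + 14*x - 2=-20*x^2 + 16*x - 3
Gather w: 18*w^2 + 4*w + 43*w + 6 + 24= 18*w^2 + 47*w + 30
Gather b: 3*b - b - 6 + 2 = 2*b - 4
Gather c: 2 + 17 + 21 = 40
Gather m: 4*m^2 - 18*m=4*m^2 - 18*m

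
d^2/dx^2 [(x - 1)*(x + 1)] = 2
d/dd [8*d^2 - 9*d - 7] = 16*d - 9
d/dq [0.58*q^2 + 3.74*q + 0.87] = 1.16*q + 3.74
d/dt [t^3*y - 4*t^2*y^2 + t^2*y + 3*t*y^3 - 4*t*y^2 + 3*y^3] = y*(3*t^2 - 8*t*y + 2*t + 3*y^2 - 4*y)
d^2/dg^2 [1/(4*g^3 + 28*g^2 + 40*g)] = (-g*(3*g + 7)*(g^2 + 7*g + 10) + (3*g^2 + 14*g + 10)^2)/(2*g^3*(g^2 + 7*g + 10)^3)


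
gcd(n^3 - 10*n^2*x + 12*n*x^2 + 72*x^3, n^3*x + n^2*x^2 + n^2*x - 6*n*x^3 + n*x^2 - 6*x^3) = 1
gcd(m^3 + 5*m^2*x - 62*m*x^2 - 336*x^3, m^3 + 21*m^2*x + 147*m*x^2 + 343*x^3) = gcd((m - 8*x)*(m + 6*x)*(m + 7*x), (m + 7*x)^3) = m + 7*x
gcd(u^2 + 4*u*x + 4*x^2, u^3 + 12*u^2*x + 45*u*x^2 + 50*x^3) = u + 2*x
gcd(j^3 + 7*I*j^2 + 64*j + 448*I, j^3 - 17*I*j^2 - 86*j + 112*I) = j - 8*I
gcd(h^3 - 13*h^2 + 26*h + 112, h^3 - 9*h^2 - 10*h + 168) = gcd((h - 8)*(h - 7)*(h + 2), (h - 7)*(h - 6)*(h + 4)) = h - 7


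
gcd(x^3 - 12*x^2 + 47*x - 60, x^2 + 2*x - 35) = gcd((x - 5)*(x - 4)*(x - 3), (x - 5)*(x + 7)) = x - 5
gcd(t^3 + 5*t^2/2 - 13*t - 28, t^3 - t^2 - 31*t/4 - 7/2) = t^2 - 3*t/2 - 7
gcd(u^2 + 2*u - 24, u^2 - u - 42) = u + 6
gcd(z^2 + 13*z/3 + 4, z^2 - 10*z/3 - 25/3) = 1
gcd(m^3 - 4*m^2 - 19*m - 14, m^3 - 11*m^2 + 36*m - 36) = 1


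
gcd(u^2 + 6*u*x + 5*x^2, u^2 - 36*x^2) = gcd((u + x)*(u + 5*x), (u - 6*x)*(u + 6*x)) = 1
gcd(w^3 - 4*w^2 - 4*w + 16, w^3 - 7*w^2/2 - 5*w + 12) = w^2 - 2*w - 8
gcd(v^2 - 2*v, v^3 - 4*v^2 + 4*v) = v^2 - 2*v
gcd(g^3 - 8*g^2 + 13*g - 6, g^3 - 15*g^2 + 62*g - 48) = g^2 - 7*g + 6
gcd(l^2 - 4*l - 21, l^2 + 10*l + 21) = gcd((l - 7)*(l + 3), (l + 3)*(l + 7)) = l + 3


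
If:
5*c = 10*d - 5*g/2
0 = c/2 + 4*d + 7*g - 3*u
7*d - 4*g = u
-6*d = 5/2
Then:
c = -59/90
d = -5/12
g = -16/45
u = -269/180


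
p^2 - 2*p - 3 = (p - 3)*(p + 1)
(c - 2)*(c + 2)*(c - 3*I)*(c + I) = c^4 - 2*I*c^3 - c^2 + 8*I*c - 12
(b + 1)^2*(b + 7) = b^3 + 9*b^2 + 15*b + 7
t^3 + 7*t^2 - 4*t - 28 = (t - 2)*(t + 2)*(t + 7)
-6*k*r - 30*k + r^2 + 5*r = (-6*k + r)*(r + 5)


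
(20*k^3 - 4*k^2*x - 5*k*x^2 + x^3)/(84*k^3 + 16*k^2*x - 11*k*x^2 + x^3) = (10*k^2 - 7*k*x + x^2)/(42*k^2 - 13*k*x + x^2)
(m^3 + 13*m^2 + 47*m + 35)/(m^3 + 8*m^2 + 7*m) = (m + 5)/m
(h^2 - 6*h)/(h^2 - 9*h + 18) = h/(h - 3)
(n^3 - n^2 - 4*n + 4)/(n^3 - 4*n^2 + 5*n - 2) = (n + 2)/(n - 1)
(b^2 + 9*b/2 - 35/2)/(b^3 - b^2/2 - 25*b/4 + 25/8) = 4*(b + 7)/(4*b^2 + 8*b - 5)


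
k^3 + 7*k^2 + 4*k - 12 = (k - 1)*(k + 2)*(k + 6)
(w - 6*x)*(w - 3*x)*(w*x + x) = w^3*x - 9*w^2*x^2 + w^2*x + 18*w*x^3 - 9*w*x^2 + 18*x^3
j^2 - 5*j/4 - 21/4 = (j - 3)*(j + 7/4)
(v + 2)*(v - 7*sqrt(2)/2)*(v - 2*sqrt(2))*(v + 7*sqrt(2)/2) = v^4 - 2*sqrt(2)*v^3 + 2*v^3 - 49*v^2/2 - 4*sqrt(2)*v^2 - 49*v + 49*sqrt(2)*v + 98*sqrt(2)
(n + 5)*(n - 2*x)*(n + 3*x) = n^3 + n^2*x + 5*n^2 - 6*n*x^2 + 5*n*x - 30*x^2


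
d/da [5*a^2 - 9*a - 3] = 10*a - 9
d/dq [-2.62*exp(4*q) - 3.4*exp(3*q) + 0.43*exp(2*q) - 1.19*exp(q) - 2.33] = (-10.48*exp(3*q) - 10.2*exp(2*q) + 0.86*exp(q) - 1.19)*exp(q)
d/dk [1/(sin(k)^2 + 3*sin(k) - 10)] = -(2*sin(k) + 3)*cos(k)/(sin(k)^2 + 3*sin(k) - 10)^2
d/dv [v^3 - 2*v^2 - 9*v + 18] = 3*v^2 - 4*v - 9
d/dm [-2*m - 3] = -2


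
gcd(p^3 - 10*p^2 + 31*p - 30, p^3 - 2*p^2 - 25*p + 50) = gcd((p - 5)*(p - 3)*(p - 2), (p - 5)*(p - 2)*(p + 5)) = p^2 - 7*p + 10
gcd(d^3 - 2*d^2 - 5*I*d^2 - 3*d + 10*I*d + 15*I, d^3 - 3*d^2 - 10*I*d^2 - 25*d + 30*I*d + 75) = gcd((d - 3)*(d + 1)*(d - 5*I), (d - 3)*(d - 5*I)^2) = d^2 + d*(-3 - 5*I) + 15*I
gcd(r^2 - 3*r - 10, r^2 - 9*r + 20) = r - 5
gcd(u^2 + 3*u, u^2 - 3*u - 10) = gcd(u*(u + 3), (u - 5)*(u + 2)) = 1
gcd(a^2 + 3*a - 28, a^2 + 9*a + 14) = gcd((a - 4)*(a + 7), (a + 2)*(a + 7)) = a + 7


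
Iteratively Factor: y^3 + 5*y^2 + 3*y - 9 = (y + 3)*(y^2 + 2*y - 3) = (y + 3)^2*(y - 1)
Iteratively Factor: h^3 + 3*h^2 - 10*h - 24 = (h - 3)*(h^2 + 6*h + 8) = (h - 3)*(h + 4)*(h + 2)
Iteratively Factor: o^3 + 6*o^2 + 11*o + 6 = (o + 3)*(o^2 + 3*o + 2) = (o + 1)*(o + 3)*(o + 2)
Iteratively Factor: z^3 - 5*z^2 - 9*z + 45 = (z - 3)*(z^2 - 2*z - 15) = (z - 3)*(z + 3)*(z - 5)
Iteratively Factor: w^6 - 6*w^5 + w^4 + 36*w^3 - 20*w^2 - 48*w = (w + 1)*(w^5 - 7*w^4 + 8*w^3 + 28*w^2 - 48*w) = (w - 4)*(w + 1)*(w^4 - 3*w^3 - 4*w^2 + 12*w) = (w - 4)*(w - 2)*(w + 1)*(w^3 - w^2 - 6*w) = w*(w - 4)*(w - 2)*(w + 1)*(w^2 - w - 6) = w*(w - 4)*(w - 2)*(w + 1)*(w + 2)*(w - 3)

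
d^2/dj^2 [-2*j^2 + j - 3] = -4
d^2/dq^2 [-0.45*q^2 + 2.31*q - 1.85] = -0.900000000000000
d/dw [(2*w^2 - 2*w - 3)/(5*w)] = 2/5 + 3/(5*w^2)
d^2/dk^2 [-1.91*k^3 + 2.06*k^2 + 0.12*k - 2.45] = 4.12 - 11.46*k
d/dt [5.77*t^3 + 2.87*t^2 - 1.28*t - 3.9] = 17.31*t^2 + 5.74*t - 1.28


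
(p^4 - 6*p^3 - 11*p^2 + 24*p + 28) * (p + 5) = p^5 - p^4 - 41*p^3 - 31*p^2 + 148*p + 140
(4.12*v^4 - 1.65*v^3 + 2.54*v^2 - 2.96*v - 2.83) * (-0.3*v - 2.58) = -1.236*v^5 - 10.1346*v^4 + 3.495*v^3 - 5.6652*v^2 + 8.4858*v + 7.3014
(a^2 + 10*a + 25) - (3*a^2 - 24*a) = -2*a^2 + 34*a + 25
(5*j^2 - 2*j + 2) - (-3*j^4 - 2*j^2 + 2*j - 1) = 3*j^4 + 7*j^2 - 4*j + 3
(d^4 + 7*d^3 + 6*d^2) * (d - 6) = d^5 + d^4 - 36*d^3 - 36*d^2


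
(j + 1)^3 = j^3 + 3*j^2 + 3*j + 1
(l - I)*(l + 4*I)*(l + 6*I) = l^3 + 9*I*l^2 - 14*l + 24*I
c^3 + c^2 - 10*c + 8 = (c - 2)*(c - 1)*(c + 4)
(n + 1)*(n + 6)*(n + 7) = n^3 + 14*n^2 + 55*n + 42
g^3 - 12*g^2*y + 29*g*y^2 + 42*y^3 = (g - 7*y)*(g - 6*y)*(g + y)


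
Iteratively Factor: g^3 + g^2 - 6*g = (g)*(g^2 + g - 6) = g*(g + 3)*(g - 2)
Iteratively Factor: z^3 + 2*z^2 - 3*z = (z + 3)*(z^2 - z) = z*(z + 3)*(z - 1)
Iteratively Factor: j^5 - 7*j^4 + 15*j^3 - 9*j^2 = (j - 3)*(j^4 - 4*j^3 + 3*j^2) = j*(j - 3)*(j^3 - 4*j^2 + 3*j) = j*(j - 3)^2*(j^2 - j) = j^2*(j - 3)^2*(j - 1)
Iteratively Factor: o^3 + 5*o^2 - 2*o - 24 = (o + 4)*(o^2 + o - 6) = (o - 2)*(o + 4)*(o + 3)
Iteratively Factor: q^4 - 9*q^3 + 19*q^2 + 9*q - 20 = (q + 1)*(q^3 - 10*q^2 + 29*q - 20) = (q - 4)*(q + 1)*(q^2 - 6*q + 5) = (q - 4)*(q - 1)*(q + 1)*(q - 5)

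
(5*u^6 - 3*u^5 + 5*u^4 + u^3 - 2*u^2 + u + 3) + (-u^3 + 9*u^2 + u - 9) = 5*u^6 - 3*u^5 + 5*u^4 + 7*u^2 + 2*u - 6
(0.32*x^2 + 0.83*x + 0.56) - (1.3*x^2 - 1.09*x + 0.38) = -0.98*x^2 + 1.92*x + 0.18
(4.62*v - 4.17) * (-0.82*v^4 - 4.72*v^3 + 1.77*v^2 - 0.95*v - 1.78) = -3.7884*v^5 - 18.387*v^4 + 27.8598*v^3 - 11.7699*v^2 - 4.2621*v + 7.4226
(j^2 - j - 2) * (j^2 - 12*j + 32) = j^4 - 13*j^3 + 42*j^2 - 8*j - 64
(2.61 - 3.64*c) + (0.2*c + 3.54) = 6.15 - 3.44*c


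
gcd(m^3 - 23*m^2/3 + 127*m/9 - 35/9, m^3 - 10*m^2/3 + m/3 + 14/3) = m - 7/3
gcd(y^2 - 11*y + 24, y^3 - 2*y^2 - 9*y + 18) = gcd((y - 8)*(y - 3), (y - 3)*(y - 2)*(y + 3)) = y - 3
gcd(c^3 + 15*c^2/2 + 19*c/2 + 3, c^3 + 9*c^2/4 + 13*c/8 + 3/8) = c^2 + 3*c/2 + 1/2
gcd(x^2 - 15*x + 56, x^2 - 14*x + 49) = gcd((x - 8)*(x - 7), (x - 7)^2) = x - 7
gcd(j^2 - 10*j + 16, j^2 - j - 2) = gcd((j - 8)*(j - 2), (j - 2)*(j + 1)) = j - 2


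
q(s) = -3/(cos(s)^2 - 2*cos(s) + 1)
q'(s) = -3*(2*sin(s)*cos(s) - 2*sin(s))/(cos(s)^2 - 2*cos(s) + 1)^2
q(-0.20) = -7550.18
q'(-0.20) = -150500.00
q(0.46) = -277.65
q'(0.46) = 2371.60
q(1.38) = -4.57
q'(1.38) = 11.07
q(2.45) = -0.96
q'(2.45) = 0.69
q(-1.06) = -11.48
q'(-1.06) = -39.20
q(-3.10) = -0.75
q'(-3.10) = -0.03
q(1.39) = -4.46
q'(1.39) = 10.70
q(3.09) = -0.75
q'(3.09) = 0.04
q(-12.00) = -123.04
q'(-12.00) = 845.64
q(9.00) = -0.82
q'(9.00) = 0.35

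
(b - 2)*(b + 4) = b^2 + 2*b - 8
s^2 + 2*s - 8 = (s - 2)*(s + 4)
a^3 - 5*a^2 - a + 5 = (a - 5)*(a - 1)*(a + 1)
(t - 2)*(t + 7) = t^2 + 5*t - 14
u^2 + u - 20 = (u - 4)*(u + 5)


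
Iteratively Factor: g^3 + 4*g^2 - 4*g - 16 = (g + 2)*(g^2 + 2*g - 8) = (g - 2)*(g + 2)*(g + 4)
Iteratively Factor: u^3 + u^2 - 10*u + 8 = (u + 4)*(u^2 - 3*u + 2) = (u - 2)*(u + 4)*(u - 1)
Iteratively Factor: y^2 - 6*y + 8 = (y - 4)*(y - 2)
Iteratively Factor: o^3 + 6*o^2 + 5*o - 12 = (o + 4)*(o^2 + 2*o - 3) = (o - 1)*(o + 4)*(o + 3)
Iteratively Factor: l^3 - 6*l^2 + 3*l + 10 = (l + 1)*(l^2 - 7*l + 10) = (l - 2)*(l + 1)*(l - 5)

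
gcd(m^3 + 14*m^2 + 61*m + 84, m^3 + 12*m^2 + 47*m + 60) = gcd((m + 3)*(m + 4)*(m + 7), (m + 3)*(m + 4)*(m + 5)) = m^2 + 7*m + 12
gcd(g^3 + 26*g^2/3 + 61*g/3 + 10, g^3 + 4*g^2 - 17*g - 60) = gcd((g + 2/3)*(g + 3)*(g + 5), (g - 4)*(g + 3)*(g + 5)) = g^2 + 8*g + 15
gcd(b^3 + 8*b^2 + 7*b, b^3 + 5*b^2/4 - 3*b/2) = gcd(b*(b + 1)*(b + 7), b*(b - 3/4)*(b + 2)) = b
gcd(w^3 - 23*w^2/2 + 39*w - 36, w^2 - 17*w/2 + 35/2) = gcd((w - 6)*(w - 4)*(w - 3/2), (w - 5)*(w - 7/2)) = 1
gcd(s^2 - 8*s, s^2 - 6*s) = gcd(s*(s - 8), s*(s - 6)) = s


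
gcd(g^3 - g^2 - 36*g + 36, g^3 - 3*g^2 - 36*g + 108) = g^2 - 36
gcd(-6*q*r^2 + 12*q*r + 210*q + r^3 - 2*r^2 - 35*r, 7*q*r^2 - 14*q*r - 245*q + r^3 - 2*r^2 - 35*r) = r^2 - 2*r - 35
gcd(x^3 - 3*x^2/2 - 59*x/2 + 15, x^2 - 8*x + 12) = x - 6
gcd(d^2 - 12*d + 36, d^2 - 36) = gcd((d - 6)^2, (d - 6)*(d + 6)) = d - 6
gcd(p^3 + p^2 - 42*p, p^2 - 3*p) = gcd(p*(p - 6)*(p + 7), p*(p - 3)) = p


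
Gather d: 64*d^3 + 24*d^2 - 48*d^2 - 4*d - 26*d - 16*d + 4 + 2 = 64*d^3 - 24*d^2 - 46*d + 6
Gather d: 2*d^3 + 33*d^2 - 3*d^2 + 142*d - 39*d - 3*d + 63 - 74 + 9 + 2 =2*d^3 + 30*d^2 + 100*d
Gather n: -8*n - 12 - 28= -8*n - 40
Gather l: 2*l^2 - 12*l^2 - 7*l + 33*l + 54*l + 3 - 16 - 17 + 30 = -10*l^2 + 80*l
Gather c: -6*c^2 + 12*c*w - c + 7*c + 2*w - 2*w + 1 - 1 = -6*c^2 + c*(12*w + 6)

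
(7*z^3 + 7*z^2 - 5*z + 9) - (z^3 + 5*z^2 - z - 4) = 6*z^3 + 2*z^2 - 4*z + 13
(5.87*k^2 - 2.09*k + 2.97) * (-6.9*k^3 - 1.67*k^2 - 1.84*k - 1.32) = -40.503*k^5 + 4.6181*k^4 - 27.8035*k^3 - 8.8627*k^2 - 2.706*k - 3.9204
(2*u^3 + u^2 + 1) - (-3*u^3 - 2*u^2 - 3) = 5*u^3 + 3*u^2 + 4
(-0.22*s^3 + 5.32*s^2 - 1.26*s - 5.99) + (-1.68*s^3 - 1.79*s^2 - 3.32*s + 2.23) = -1.9*s^3 + 3.53*s^2 - 4.58*s - 3.76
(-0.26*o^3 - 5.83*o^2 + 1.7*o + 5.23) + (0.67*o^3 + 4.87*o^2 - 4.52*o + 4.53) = 0.41*o^3 - 0.96*o^2 - 2.82*o + 9.76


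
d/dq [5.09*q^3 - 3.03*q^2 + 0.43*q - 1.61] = 15.27*q^2 - 6.06*q + 0.43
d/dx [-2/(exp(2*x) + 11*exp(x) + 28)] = (4*exp(x) + 22)*exp(x)/(exp(2*x) + 11*exp(x) + 28)^2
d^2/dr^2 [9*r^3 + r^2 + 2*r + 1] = 54*r + 2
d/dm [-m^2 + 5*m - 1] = 5 - 2*m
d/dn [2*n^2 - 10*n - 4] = 4*n - 10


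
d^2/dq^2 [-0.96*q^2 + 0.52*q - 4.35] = -1.92000000000000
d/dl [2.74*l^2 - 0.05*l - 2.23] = 5.48*l - 0.05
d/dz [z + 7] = 1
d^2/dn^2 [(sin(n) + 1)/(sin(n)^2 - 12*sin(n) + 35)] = (-sin(n)^5 - 16*sin(n)^4 + 248*sin(n)^3 - 418*sin(n)^2 - 1927*sin(n) + 1058)/(sin(n)^2 - 12*sin(n) + 35)^3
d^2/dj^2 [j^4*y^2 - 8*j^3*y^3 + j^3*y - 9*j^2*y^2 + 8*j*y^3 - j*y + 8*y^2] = 6*y*(2*j^2*y - 8*j*y^2 + j - 3*y)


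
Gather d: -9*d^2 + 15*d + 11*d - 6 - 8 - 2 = -9*d^2 + 26*d - 16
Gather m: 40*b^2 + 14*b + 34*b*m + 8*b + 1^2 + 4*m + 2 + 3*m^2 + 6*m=40*b^2 + 22*b + 3*m^2 + m*(34*b + 10) + 3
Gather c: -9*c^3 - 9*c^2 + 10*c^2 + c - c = -9*c^3 + c^2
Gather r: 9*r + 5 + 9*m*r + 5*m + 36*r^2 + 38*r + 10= 5*m + 36*r^2 + r*(9*m + 47) + 15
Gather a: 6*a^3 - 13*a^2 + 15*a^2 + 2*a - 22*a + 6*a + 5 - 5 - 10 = 6*a^3 + 2*a^2 - 14*a - 10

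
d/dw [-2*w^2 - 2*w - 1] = -4*w - 2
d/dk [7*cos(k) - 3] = -7*sin(k)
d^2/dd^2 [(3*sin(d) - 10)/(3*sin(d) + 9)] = 19*(sin(d)^2 - 3*sin(d) - 2)/(3*(sin(d) + 3)^3)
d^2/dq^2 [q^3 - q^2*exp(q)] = -q^2*exp(q) - 4*q*exp(q) + 6*q - 2*exp(q)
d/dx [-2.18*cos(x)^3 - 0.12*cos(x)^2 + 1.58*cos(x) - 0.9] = (6.54*cos(x)^2 + 0.24*cos(x) - 1.58)*sin(x)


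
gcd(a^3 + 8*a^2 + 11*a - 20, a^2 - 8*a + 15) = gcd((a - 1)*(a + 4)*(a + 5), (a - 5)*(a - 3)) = 1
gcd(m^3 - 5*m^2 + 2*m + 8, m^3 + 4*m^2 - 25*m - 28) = m^2 - 3*m - 4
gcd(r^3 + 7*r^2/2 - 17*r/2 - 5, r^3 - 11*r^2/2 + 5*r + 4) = r^2 - 3*r/2 - 1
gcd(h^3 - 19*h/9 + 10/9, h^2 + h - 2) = h - 1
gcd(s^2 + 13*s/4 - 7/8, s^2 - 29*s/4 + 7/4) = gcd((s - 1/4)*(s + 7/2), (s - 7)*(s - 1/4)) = s - 1/4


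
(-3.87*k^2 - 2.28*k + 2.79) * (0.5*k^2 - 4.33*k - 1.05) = -1.935*k^4 + 15.6171*k^3 + 15.3309*k^2 - 9.6867*k - 2.9295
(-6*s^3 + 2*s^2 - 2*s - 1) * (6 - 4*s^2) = 24*s^5 - 8*s^4 - 28*s^3 + 16*s^2 - 12*s - 6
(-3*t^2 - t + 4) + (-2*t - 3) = -3*t^2 - 3*t + 1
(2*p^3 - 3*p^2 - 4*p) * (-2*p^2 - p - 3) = -4*p^5 + 4*p^4 + 5*p^3 + 13*p^2 + 12*p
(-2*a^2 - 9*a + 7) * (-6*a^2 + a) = 12*a^4 + 52*a^3 - 51*a^2 + 7*a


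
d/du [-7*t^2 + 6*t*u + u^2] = 6*t + 2*u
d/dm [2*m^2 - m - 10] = 4*m - 1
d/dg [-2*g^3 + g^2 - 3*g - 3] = -6*g^2 + 2*g - 3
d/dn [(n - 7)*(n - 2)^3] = (n - 2)^2*(4*n - 23)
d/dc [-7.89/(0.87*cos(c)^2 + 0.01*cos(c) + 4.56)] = -(13.7286*cos(c) + 0.0789)*sin(c)/(0.87*cos(c)^2 + 0.01*cos(c) + 4.56)^2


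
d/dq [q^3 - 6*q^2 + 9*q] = 3*q^2 - 12*q + 9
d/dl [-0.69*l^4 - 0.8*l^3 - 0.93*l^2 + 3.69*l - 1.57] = -2.76*l^3 - 2.4*l^2 - 1.86*l + 3.69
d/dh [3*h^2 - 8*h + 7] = 6*h - 8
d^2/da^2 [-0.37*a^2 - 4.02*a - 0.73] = -0.740000000000000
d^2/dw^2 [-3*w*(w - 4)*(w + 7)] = -18*w - 18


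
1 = 1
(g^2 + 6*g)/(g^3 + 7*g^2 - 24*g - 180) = g/(g^2 + g - 30)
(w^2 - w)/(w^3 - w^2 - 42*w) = (1 - w)/(-w^2 + w + 42)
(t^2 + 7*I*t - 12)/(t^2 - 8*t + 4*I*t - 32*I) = (t + 3*I)/(t - 8)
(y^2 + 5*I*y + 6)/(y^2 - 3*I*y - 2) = (y + 6*I)/(y - 2*I)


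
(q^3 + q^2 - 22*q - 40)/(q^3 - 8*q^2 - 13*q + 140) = (q + 2)/(q - 7)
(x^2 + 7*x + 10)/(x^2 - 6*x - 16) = (x + 5)/(x - 8)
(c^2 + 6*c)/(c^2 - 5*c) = (c + 6)/(c - 5)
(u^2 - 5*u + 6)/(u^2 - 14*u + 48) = (u^2 - 5*u + 6)/(u^2 - 14*u + 48)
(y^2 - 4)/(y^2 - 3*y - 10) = (y - 2)/(y - 5)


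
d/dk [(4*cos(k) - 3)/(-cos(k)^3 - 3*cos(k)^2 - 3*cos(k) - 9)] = (-8*cos(k)^3 - 3*cos(k)^2 + 18*cos(k) + 45)*sin(k)/((sin(k) - 2)^2*(sin(k) + 2)^2*(cos(k) + 3)^2)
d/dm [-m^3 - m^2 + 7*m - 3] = -3*m^2 - 2*m + 7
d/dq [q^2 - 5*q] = 2*q - 5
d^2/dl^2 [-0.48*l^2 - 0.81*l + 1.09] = -0.960000000000000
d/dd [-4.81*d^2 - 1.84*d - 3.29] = -9.62*d - 1.84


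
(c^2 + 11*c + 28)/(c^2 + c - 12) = (c + 7)/(c - 3)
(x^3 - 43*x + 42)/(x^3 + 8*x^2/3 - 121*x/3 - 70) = 3*(x - 1)/(3*x + 5)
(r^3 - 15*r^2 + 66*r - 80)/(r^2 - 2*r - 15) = (r^2 - 10*r + 16)/(r + 3)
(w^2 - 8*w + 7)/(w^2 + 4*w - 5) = (w - 7)/(w + 5)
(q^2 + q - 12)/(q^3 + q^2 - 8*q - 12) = (q + 4)/(q^2 + 4*q + 4)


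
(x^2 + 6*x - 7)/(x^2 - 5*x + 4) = (x + 7)/(x - 4)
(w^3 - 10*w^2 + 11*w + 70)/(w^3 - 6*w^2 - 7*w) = (w^2 - 3*w - 10)/(w*(w + 1))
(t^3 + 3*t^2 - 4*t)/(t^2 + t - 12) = t*(t - 1)/(t - 3)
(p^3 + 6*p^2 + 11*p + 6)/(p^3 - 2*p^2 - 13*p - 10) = (p + 3)/(p - 5)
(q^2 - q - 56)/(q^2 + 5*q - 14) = (q - 8)/(q - 2)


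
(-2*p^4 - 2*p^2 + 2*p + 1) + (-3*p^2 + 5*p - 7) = -2*p^4 - 5*p^2 + 7*p - 6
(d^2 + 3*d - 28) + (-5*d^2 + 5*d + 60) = -4*d^2 + 8*d + 32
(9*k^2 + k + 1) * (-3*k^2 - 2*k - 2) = -27*k^4 - 21*k^3 - 23*k^2 - 4*k - 2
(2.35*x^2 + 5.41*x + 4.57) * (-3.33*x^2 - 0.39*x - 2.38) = -7.8255*x^4 - 18.9318*x^3 - 22.921*x^2 - 14.6581*x - 10.8766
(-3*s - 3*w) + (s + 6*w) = -2*s + 3*w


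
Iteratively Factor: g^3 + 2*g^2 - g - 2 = (g + 1)*(g^2 + g - 2) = (g - 1)*(g + 1)*(g + 2)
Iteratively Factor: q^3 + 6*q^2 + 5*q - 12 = (q + 3)*(q^2 + 3*q - 4) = (q - 1)*(q + 3)*(q + 4)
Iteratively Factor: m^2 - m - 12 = (m + 3)*(m - 4)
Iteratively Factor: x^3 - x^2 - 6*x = (x + 2)*(x^2 - 3*x) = x*(x + 2)*(x - 3)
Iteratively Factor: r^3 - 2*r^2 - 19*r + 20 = (r - 5)*(r^2 + 3*r - 4) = (r - 5)*(r - 1)*(r + 4)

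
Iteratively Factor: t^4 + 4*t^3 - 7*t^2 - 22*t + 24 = (t + 4)*(t^3 - 7*t + 6) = (t - 2)*(t + 4)*(t^2 + 2*t - 3) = (t - 2)*(t + 3)*(t + 4)*(t - 1)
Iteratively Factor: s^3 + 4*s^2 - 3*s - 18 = (s + 3)*(s^2 + s - 6) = (s + 3)^2*(s - 2)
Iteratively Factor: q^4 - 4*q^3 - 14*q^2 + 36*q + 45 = (q - 3)*(q^3 - q^2 - 17*q - 15) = (q - 3)*(q + 1)*(q^2 - 2*q - 15) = (q - 3)*(q + 1)*(q + 3)*(q - 5)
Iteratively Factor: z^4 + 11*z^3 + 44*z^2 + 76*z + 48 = (z + 2)*(z^3 + 9*z^2 + 26*z + 24) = (z + 2)*(z + 3)*(z^2 + 6*z + 8) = (z + 2)*(z + 3)*(z + 4)*(z + 2)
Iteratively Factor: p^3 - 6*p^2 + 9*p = (p - 3)*(p^2 - 3*p) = p*(p - 3)*(p - 3)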